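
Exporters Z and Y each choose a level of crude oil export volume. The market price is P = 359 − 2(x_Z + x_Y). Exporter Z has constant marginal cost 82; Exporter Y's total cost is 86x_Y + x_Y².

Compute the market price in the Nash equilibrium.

193.6

Exporter Z's profit: π = x_Z(359 − 2(x_Z + x_Y)) − 82x_Z.
∂π/∂x_Z = 277 − 4x_Z − 2x_Y = 0, so x_Z = 69.25 − 0.5x_Y.
For Y: ∂π/∂x_Y = 273 − 6x_Y − 2x_Z = 0 ⇒ x_Y = 45.5 − (1/3)x_Z.
Substituting the second reaction function into the first: x_Z = 69.25 − 0.5(45.5 − (1/3)x_Z), which gives (5/6)x_Z = 46.5 ⇒ x_Z = 55.8.
Then x_Y = 45.5 − (1/3)·55.8 = 26.9.
Equilibrium price: P = 359 − 2·82.7 = 193.6.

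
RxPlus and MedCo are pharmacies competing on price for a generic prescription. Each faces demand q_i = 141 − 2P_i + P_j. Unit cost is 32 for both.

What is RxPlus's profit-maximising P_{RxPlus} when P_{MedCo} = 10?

RxPlus's profit: π = (P_{RxPlus} − 32)(141 − 2P_{RxPlus} + P_{MedCo}).
∂π/∂P_{RxPlus} = 205 − 4P_{RxPlus} + P_{MedCo} = 0 ⇒ P_{RxPlus} = 51.25 + 0.25P_{MedCo}.
At P_{MedCo} = 10: P_{RxPlus} = 51.25 + 0.25·10 = 53.75.

53.75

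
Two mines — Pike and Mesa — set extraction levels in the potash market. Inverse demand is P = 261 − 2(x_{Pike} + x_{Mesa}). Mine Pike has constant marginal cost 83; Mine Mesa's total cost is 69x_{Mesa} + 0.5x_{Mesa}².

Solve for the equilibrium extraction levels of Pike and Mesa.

Mine Pike's profit: π = x_{Pike}(261 − 2(x_{Pike} + x_{Mesa})) − 83x_{Pike}.
∂π/∂x_{Pike} = 178 − 4x_{Pike} − 2x_{Mesa} = 0, so x_{Pike} = 44.5 − 0.5x_{Mesa}.
For Mesa: ∂π/∂x_{Mesa} = 192 − 5x_{Mesa} − 2x_{Pike} = 0 ⇒ x_{Mesa} = 38.4 − 0.4x_{Pike}.
Substituting the second reaction function into the first: x_{Pike} = 44.5 − 0.5(38.4 − 0.4x_{Pike}), which gives 0.8x_{Pike} = 25.3 ⇒ x_{Pike} = 31.625.
Then x_{Mesa} = 38.4 − 0.4·31.625 = 25.75.

31.625, 25.75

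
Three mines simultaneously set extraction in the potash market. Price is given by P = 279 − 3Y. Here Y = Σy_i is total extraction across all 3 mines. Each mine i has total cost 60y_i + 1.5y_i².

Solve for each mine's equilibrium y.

A representative mine's profit is π_i = y_i(279 − 3Y) − 60y_i − 1.5y_i², with Y = y_i + Σ_{j≠i} y_j.
First-order condition: 219 − 9y_i − 3Σ_{j≠i} y_j = 0.
With identical mines, set every y_j = y: then 219 − 9y − 6y = 0, i.e. y = 219/15 = 14.6.

14.6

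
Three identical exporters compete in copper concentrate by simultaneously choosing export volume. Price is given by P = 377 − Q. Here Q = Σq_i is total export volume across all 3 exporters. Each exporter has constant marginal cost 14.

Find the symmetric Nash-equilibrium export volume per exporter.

A representative exporter's profit is π_i = q_i(377 − Q) − 14q_i, with Q = q_i + Σ_{j≠i} q_j.
First-order condition: 363 − 2q_i − Σ_{j≠i} q_j = 0.
Imposing symmetry (q_j = q for all j) turns Σ_{j≠i} q_j into 2q, so 363 = 4q and q = 90.75.

90.75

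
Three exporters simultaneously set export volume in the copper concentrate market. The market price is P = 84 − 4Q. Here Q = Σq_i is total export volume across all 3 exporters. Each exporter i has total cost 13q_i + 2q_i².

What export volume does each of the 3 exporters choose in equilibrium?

A representative exporter's profit is π_i = q_i(84 − 4Q) − 13q_i − 2q_i², with Q = q_i + Σ_{j≠i} q_j.
First-order condition: 71 − 12q_i − 4Σ_{j≠i} q_j = 0.
In a symmetric equilibrium every exporter chooses the same q, so Σ_{j≠i} q_j = 2q. The condition becomes 71 − 20q = 0, giving q = 71/20 = 3.55.

3.55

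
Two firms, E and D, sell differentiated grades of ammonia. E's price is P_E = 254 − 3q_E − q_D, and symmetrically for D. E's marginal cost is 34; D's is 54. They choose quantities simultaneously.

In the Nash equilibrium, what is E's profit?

Firm E's profit: π = q_E(254 − 3q_E − q_D) − 34q_E.
∂π/∂q_E = 220 − 6q_E − q_D = 0 ⇒ q_E = 110/3 − (1/6)q_D.
Similarly q_D = 100/3 − (1/6)q_E.
Plugging q_D into E's best response: q_E = 110/3 − (1/6)(100/3 − (1/6)q_E) ⇒ (35/36)q_E = 280/9, so q_E = 32.
Then q_D = 100/3 − (1/6)·32 = 28.
P_E = 254 − 3·32 − 28 = 130.
Profit = (130 − 34)·32 = 3072.

3072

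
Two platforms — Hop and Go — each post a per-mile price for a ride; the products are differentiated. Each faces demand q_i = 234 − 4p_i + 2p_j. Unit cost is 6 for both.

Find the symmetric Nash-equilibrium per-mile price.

43

Hop's profit: π = (p_{Hop} − 6)(234 − 4p_{Hop} + 2p_{Go}).
∂π/∂p_{Hop} = 258 − 8p_{Hop} + 2p_{Go} = 0 ⇒ p_{Hop} = 32.25 + 0.25p_{Go}.
By symmetry p_{Go} = p_{Hop}; substituting into the reaction function, 0.75p_{Hop} = 32.25 and p_{Hop} = 43.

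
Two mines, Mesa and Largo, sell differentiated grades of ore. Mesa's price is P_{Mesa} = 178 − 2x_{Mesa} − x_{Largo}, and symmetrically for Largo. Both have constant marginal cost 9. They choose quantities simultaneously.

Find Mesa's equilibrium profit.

2284.88

Mine Mesa's profit: π = x_{Mesa}(178 − 2x_{Mesa} − x_{Largo}) − 9x_{Mesa}.
∂π/∂x_{Mesa} = 169 − 4x_{Mesa} − x_{Largo} = 0 ⇒ x_{Mesa} = 42.25 − 0.25x_{Largo}.
Setting x_{Mesa} = x_{Largo} in the reaction function: x_{Mesa} = 42.25 − 0.25x_{Mesa}, so x_{Mesa} = 42.25 / 1.25 = 33.8.
P_{Mesa} = 178 − 2·33.8 − 33.8 = 76.6.
Profit = (76.6 − 9)·33.8 = 2284.88.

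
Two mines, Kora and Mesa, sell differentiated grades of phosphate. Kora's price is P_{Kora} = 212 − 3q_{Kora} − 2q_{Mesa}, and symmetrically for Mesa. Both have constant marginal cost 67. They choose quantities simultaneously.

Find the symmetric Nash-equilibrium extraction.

Mine Kora's profit: π = q_{Kora}(212 − 3q_{Kora} − 2q_{Mesa}) − 67q_{Kora}.
∂π/∂q_{Kora} = 145 − 6q_{Kora} − 2q_{Mesa} = 0 ⇒ q_{Kora} = 145/6 − (1/3)q_{Mesa}.
The game is symmetric, so in equilibrium q_{Mesa} = q_{Kora}: the reaction function gives (4/3)q_{Kora} = 145/6, hence q_{Kora} = 18.125.

18.125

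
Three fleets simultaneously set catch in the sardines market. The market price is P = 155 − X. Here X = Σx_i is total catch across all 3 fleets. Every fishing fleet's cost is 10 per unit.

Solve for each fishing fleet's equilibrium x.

36.25

A representative fishing fleet's profit is π_i = x_i(155 − X) − 10x_i, with X = x_i + Σ_{j≠i} x_j.
First-order condition: 145 − 2x_i − Σ_{j≠i} x_j = 0.
Imposing symmetry (x_j = x for all j) turns Σ_{j≠i} x_j into 2x, so 145 = 4x and x = 36.25.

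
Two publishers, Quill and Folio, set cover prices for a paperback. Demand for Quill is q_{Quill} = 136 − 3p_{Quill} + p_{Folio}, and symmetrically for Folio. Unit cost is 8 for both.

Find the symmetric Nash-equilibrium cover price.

32

Quill's profit: π = (p_{Quill} − 8)(136 − 3p_{Quill} + p_{Folio}).
∂π/∂p_{Quill} = 160 − 6p_{Quill} + p_{Folio} = 0 ⇒ p_{Quill} = 80/3 + (1/6)p_{Folio}.
The game is symmetric, so in equilibrium p_{Folio} = p_{Quill}: the reaction function gives (5/6)p_{Quill} = 80/3, hence p_{Quill} = 32.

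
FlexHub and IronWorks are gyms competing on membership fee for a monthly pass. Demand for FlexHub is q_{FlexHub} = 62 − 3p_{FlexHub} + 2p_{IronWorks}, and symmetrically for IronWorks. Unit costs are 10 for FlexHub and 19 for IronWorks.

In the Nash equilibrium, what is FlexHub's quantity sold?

44.0625

FlexHub's profit: π = (p_{FlexHub} − 10)(62 − 3p_{FlexHub} + 2p_{IronWorks}).
∂π/∂p_{FlexHub} = 92 − 6p_{FlexHub} + 2p_{IronWorks} = 0 ⇒ p_{FlexHub} = 46/3 + (1/3)p_{IronWorks}.
Similarly p_{IronWorks} = 119/6 + (1/3)p_{FlexHub}.
Solving the two reaction functions simultaneously: (1 − (1/3)(1/3))p_{FlexHub} = 46/3 + (1/3)·(119/6), so (8/9)p_{FlexHub} = 395/18 and p_{FlexHub} = 24.6875.
Then p_{IronWorks} = 119/6 + (1/3)·24.6875 = 28.0625.
q_{FlexHub} = 62 − 3·24.6875 + 2·28.0625 = 44.0625.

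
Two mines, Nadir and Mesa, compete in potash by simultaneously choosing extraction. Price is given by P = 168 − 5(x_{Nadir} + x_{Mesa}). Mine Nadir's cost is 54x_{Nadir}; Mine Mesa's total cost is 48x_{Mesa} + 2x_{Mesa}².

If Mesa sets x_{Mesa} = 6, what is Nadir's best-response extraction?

8.4

Mine Nadir's profit: π = x_{Nadir}(168 − 5(x_{Nadir} + x_{Mesa})) − 54x_{Nadir}.
∂π/∂x_{Nadir} = 114 − 10x_{Nadir} − 5x_{Mesa} = 0, so x_{Nadir} = 11.4 − 0.5x_{Mesa}.
At x_{Mesa} = 6: x_{Nadir} = 11.4 − 0.5·6 = 8.4.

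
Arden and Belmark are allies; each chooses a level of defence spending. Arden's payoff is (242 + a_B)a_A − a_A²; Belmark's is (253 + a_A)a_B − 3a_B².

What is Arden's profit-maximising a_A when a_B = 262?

252

Expanding Arden's payoff: 242a_A + a_Ba_A − a_A².
∂π/∂a_A = 242 + a_B − 2a_A = 0, so a_A = 121 + 0.5a_B.
At a_B = 262: a_A = 121 + 0.5·262 = 252.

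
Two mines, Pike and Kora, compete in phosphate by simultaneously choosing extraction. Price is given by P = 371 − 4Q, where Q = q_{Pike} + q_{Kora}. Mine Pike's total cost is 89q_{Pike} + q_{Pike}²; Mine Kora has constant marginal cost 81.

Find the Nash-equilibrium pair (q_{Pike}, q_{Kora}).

17.125, 27.6875

Mine Pike's profit: π = q_{Pike}(371 − 4(q_{Pike} + q_{Kora})) − 89q_{Pike} − q_{Pike}².
∂π/∂q_{Pike} = 282 − 10q_{Pike} − 4q_{Kora} = 0, so q_{Pike} = 28.2 − 0.4q_{Kora}.
For Kora: ∂π/∂q_{Kora} = 290 − 8q_{Kora} − 4q_{Pike} = 0 ⇒ q_{Kora} = 36.25 − 0.5q_{Pike}.
Plugging q_{Kora} into Pike's best response: q_{Pike} = 28.2 − 0.4(36.25 − 0.5q_{Pike}) ⇒ 0.8q_{Pike} = 13.7, so q_{Pike} = 17.125.
Then q_{Kora} = 36.25 − 0.5·17.125 = 27.6875.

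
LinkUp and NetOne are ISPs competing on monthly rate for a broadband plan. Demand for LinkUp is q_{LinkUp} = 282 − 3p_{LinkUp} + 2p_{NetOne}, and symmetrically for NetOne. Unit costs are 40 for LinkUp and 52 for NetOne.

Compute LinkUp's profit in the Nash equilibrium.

LinkUp's profit: π = (p_{LinkUp} − 40)(282 − 3p_{LinkUp} + 2p_{NetOne}).
∂π/∂p_{LinkUp} = 402 − 6p_{LinkUp} + 2p_{NetOne} = 0 ⇒ p_{LinkUp} = 67 + (1/3)p_{NetOne}.
Similarly p_{NetOne} = 73 + (1/3)p_{LinkUp}.
Plugging p_{NetOne} into LinkUp's best response: p_{LinkUp} = 67 + (1/3)(73 + (1/3)p_{LinkUp}) ⇒ (8/9)p_{LinkUp} = 274/3, so p_{LinkUp} = 102.75.
Then p_{NetOne} = 73 + (1/3)·102.75 = 107.25.
q_{LinkUp} = 282 − 3·102.75 + 2·107.25 = 188.25.
Profit = (102.75 − 40)·188.25 = 11812.6875.

11812.6875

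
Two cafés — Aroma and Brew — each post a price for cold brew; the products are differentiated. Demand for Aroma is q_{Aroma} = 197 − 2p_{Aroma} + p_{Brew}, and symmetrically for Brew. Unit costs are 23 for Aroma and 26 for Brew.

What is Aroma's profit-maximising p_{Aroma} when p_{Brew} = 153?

99

Aroma's profit: π = (p_{Aroma} − 23)(197 − 2p_{Aroma} + p_{Brew}).
∂π/∂p_{Aroma} = 243 − 4p_{Aroma} + p_{Brew} = 0 ⇒ p_{Aroma} = 60.75 + 0.25p_{Brew}.
At p_{Brew} = 153: p_{Aroma} = 60.75 + 0.25·153 = 99.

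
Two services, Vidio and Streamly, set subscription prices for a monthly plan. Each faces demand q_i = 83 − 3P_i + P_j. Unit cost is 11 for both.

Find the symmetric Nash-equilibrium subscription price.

Vidio's profit: π = (P_{Vidio} − 11)(83 − 3P_{Vidio} + P_{Streamly}).
∂π/∂P_{Vidio} = 116 − 6P_{Vidio} + P_{Streamly} = 0 ⇒ P_{Vidio} = 58/3 + (1/6)P_{Streamly}.
By symmetry P_{Streamly} = P_{Vidio}; substituting into the reaction function, (5/6)P_{Vidio} = 58/3 and P_{Vidio} = 23.2.

23.2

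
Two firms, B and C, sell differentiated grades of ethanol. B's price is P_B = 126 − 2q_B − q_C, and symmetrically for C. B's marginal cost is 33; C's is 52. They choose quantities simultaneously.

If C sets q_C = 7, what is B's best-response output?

21.5

Firm B's profit: π = q_B(126 − 2q_B − q_C) − 33q_B.
∂π/∂q_B = 93 − 4q_B − q_C = 0 ⇒ q_B = 23.25 − 0.25q_C.
At q_C = 7: q_B = 23.25 − 0.25·7 = 21.5.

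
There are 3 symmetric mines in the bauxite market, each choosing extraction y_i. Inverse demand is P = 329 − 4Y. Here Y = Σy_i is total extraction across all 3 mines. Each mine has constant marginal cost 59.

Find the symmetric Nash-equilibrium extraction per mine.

16.875

A representative mine's profit is π_i = y_i(329 − 4Y) − 59y_i, with Y = y_i + Σ_{j≠i} y_j.
First-order condition: 270 − 8y_i − 4Σ_{j≠i} y_j = 0.
With identical mines, set every y_j = y: then 270 − 8y − 8y = 0, i.e. y = 270/16 = 16.875.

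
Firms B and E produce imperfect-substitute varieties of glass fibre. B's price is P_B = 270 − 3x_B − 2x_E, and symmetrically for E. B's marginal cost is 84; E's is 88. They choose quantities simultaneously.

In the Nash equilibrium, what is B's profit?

1656.75

Firm B's profit: π = x_B(270 − 3x_B − 2x_E) − 84x_B.
∂π/∂x_B = 186 − 6x_B − 2x_E = 0 ⇒ x_B = 31 − (1/3)x_E.
Similarly x_E = 91/3 − (1/3)x_B.
Plugging x_E into B's best response: x_B = 31 − (1/3)(91/3 − (1/3)x_B) ⇒ (8/9)x_B = 188/9, so x_B = 23.5.
Then x_E = 91/3 − (1/3)·23.5 = 22.5.
P_B = 270 − 3·23.5 − 2·22.5 = 154.5.
Profit = (154.5 − 84)·23.5 = 1656.75.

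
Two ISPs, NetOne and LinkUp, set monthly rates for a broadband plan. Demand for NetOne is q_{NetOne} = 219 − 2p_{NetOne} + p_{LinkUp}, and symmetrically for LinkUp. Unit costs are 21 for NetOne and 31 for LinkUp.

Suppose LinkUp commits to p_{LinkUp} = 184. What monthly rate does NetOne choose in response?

NetOne's profit: π = (p_{NetOne} − 21)(219 − 2p_{NetOne} + p_{LinkUp}).
∂π/∂p_{NetOne} = 261 − 4p_{NetOne} + p_{LinkUp} = 0 ⇒ p_{NetOne} = 65.25 + 0.25p_{LinkUp}.
At p_{LinkUp} = 184: p_{NetOne} = 65.25 + 0.25·184 = 111.25.

111.25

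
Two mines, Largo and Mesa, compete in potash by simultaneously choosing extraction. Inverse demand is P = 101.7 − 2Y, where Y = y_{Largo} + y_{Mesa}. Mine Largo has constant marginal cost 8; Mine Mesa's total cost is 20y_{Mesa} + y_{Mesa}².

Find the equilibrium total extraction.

26.91

Mine Largo's profit: π = y_{Largo}(101.7 − 2(y_{Largo} + y_{Mesa})) − 8y_{Largo}.
∂π/∂y_{Largo} = 93.7 − 4y_{Largo} − 2y_{Mesa} = 0, so y_{Largo} = 23.425 − 0.5y_{Mesa}.
For Mesa: ∂π/∂y_{Mesa} = 81.7 − 6y_{Mesa} − 2y_{Largo} = 0 ⇒ y_{Mesa} = 817/60 − (1/3)y_{Largo}.
Solving the two reaction functions simultaneously: (1 − (−0.5)(−1/3))y_{Largo} = 23.425 − 0.5·(817/60), so (5/6)y_{Largo} = 997/60 and y_{Largo} = 19.94.
Then y_{Mesa} = 817/60 − (1/3)·19.94 = 6.97.
Total extraction: 19.94 + 6.97 = 26.91.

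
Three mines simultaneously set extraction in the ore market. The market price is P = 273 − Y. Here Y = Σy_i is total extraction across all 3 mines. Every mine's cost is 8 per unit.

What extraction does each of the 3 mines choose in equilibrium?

66.25

A representative mine's profit is π_i = y_i(273 − Y) − 8y_i, with Y = y_i + Σ_{j≠i} y_j.
First-order condition: 265 − 2y_i − Σ_{j≠i} y_j = 0.
Imposing symmetry (y_j = y for all j) turns Σ_{j≠i} y_j into 2y, so 265 = 4y and y = 66.25.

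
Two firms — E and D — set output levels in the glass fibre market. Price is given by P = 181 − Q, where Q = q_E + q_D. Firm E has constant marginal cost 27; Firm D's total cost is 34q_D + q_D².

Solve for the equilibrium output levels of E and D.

Firm E's profit: π = q_E(181 − (q_E + q_D)) − 27q_E.
∂π/∂q_E = 154 − 2q_E − q_D = 0, so q_E = 77 − 0.5q_D.
For D: ∂π/∂q_D = 147 − 4q_D − q_E = 0 ⇒ q_D = 36.75 − 0.25q_E.
Solving the two reaction functions simultaneously: (1 − (−0.5)(−0.25))q_E = 77 − 0.5·36.75, so 0.875q_E = 58.625 and q_E = 67.
Then q_D = 36.75 − 0.25·67 = 20.

67, 20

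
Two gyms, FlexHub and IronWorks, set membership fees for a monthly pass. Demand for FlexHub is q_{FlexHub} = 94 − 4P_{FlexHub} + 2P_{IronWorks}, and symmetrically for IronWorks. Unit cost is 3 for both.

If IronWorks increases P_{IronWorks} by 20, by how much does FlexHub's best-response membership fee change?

FlexHub's profit: π = (P_{FlexHub} − 3)(94 − 4P_{FlexHub} + 2P_{IronWorks}).
∂π/∂P_{FlexHub} = 106 − 8P_{FlexHub} + 2P_{IronWorks} = 0 ⇒ P_{FlexHub} = 13.25 + 0.25P_{IronWorks}.
The reaction-function slope is 0.25, so a 20-unit rise in P_{IronWorks} moves P_{FlexHub} by 0.25 × 20 = 5. FlexHub's best response rises — the actions are strategic complements.

5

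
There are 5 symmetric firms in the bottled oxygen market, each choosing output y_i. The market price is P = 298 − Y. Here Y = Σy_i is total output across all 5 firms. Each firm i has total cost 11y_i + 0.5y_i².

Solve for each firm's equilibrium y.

41

A representative firm's profit is π_i = y_i(298 − Y) − 11y_i − 0.5y_i², with Y = y_i + Σ_{j≠i} y_j.
First-order condition: 287 − 3y_i − Σ_{j≠i} y_j = 0.
Imposing symmetry (y_j = y for all j) turns Σ_{j≠i} y_j into 4y, so 287 = 7y and y = 41.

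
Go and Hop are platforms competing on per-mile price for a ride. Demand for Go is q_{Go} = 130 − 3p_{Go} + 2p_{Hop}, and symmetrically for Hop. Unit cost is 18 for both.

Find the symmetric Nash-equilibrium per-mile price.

Go's profit: π = (p_{Go} − 18)(130 − 3p_{Go} + 2p_{Hop}).
∂π/∂p_{Go} = 184 − 6p_{Go} + 2p_{Hop} = 0 ⇒ p_{Go} = 92/3 + (1/3)p_{Hop}.
Setting p_{Go} = p_{Hop} in the reaction function: p_{Go} = 92/3 + (1/3)p_{Go}, so p_{Go} = (92/3) / (2/3) = 46.

46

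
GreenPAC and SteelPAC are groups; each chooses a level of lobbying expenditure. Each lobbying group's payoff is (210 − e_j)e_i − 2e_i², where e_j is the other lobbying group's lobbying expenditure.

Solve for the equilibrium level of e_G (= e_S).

42

GreenPAC's payoff is (210 − e_S)e_G − 2e_G².
∂π/∂e_G = 210 − e_S − 4e_G = 0, so e_G = 52.5 − 0.25e_S.
Setting e_G = e_S in the reaction function: e_G = 52.5 − 0.25e_G, so e_G = 52.5 / 1.25 = 42.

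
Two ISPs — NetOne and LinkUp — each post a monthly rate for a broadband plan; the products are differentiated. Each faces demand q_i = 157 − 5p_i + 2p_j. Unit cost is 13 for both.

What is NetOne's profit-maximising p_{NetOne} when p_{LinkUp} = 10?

24.2

NetOne's profit: π = (p_{NetOne} − 13)(157 − 5p_{NetOne} + 2p_{LinkUp}).
∂π/∂p_{NetOne} = 222 − 10p_{NetOne} + 2p_{LinkUp} = 0 ⇒ p_{NetOne} = 22.2 + 0.2p_{LinkUp}.
At p_{LinkUp} = 10: p_{NetOne} = 22.2 + 0.2·10 = 24.2.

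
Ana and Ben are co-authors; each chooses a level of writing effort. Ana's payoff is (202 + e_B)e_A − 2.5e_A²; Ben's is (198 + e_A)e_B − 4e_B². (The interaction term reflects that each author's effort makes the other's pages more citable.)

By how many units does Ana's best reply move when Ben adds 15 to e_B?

Expanding Ana's payoff: 202e_A + e_Be_A − 2.5e_A².
∂π/∂e_A = 202 + e_B − 5e_A = 0, so e_A = 40.4 + 0.2e_B.
The reaction-function slope is 0.2, so a 15-unit rise in e_B moves e_A by 0.2 × 15 = 3. Ana's best response rises — the actions are strategic complements.

3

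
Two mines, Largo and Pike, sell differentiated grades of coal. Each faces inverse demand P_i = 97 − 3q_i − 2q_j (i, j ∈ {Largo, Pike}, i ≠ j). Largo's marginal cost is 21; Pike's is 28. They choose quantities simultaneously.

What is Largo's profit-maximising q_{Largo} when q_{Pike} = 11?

9

Mine Largo's profit: π = q_{Largo}(97 − 3q_{Largo} − 2q_{Pike}) − 21q_{Largo}.
∂π/∂q_{Largo} = 76 − 6q_{Largo} − 2q_{Pike} = 0 ⇒ q_{Largo} = 38/3 − (1/3)q_{Pike}.
At q_{Pike} = 11: q_{Largo} = 38/3 − (1/3)·11 = 9.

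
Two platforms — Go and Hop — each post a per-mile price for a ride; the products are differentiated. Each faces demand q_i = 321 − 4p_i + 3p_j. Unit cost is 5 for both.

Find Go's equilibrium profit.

15976.96

Go's profit: π = (p_{Go} − 5)(321 − 4p_{Go} + 3p_{Hop}).
∂π/∂p_{Go} = 341 − 8p_{Go} + 3p_{Hop} = 0 ⇒ p_{Go} = 42.625 + 0.375p_{Hop}.
Setting p_{Go} = p_{Hop} in the reaction function: p_{Go} = 42.625 + 0.375p_{Go}, so p_{Go} = 42.625 / 0.625 = 68.2.
q_{Go} = 321 − 4·68.2 + 3·68.2 = 252.8.
Profit = (68.2 − 5)·252.8 = 15976.96.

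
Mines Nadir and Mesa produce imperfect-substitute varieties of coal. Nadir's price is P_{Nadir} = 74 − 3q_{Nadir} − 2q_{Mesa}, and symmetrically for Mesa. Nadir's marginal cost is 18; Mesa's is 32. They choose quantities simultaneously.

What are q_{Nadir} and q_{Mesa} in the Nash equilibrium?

7.875, 4.375

Mine Nadir's profit: π = q_{Nadir}(74 − 3q_{Nadir} − 2q_{Mesa}) − 18q_{Nadir}.
∂π/∂q_{Nadir} = 56 − 6q_{Nadir} − 2q_{Mesa} = 0 ⇒ q_{Nadir} = 28/3 − (1/3)q_{Mesa}.
Similarly q_{Mesa} = 7 − (1/3)q_{Nadir}.
Plugging q_{Mesa} into Nadir's best response: q_{Nadir} = 28/3 − (1/3)(7 − (1/3)q_{Nadir}) ⇒ (8/9)q_{Nadir} = 7, so q_{Nadir} = 7.875.
Then q_{Mesa} = 7 − (1/3)·7.875 = 4.375.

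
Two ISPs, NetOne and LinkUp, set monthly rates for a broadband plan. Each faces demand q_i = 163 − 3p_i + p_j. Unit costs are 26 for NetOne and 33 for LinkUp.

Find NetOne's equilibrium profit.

NetOne's profit: π = (p_{NetOne} − 26)(163 − 3p_{NetOne} + p_{LinkUp}).
∂π/∂p_{NetOne} = 241 − 6p_{NetOne} + p_{LinkUp} = 0 ⇒ p_{NetOne} = 241/6 + (1/6)p_{LinkUp}.
Similarly p_{LinkUp} = 131/3 + (1/6)p_{NetOne}.
Plugging p_{LinkUp} into NetOne's best response: p_{NetOne} = 241/6 + (1/6)(131/3 + (1/6)p_{NetOne}) ⇒ (35/36)p_{NetOne} = 427/9, so p_{NetOne} = 48.8.
Then p_{LinkUp} = 131/3 + (1/6)·48.8 = 51.8.
q_{NetOne} = 163 − 3·48.8 + 51.8 = 68.4.
Profit = (48.8 − 26)·68.4 = 1559.52.

1559.52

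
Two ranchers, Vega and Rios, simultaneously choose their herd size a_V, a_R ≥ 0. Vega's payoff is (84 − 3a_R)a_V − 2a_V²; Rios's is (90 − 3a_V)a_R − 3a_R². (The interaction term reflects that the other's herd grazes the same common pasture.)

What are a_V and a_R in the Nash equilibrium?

15.6, 7.2

Expanding Vega's payoff: 84a_V − 3a_Ra_V − 2a_V².
∂π/∂a_V = 84 − 3a_R − 4a_V = 0, so a_V = 21 − 0.75a_R.
Likewise for Rios: a_R = 15 − 0.5a_V.
Solving the two reaction functions simultaneously: (1 − (−0.75)(−0.5))a_V = 21 − 0.75·15, so 0.625a_V = 9.75 and a_V = 15.6.
Then a_R = 15 − 0.5·15.6 = 7.2.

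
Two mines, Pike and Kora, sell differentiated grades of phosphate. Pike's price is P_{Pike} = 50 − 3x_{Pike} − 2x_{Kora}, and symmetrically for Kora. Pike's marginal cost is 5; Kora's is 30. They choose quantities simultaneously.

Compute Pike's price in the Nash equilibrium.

Mine Pike's profit: π = x_{Pike}(50 − 3x_{Pike} − 2x_{Kora}) − 5x_{Pike}.
∂π/∂x_{Pike} = 45 − 6x_{Pike} − 2x_{Kora} = 0 ⇒ x_{Pike} = 7.5 − (1/3)x_{Kora}.
Similarly x_{Kora} = 10/3 − (1/3)x_{Pike}.
Solving the two reaction functions simultaneously: (1 − (−1/3)(−1/3))x_{Pike} = 7.5 − (1/3)·(10/3), so (8/9)x_{Pike} = 115/18 and x_{Pike} = 7.1875.
Then x_{Kora} = 10/3 − (1/3)·7.1875 = 0.9375.
P_{Pike} = 50 − 3·7.1875 − 2·0.9375 = 26.5625.

26.5625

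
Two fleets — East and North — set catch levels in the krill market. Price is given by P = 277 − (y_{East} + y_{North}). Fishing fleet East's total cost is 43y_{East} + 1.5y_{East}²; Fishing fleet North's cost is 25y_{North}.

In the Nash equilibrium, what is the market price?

139

Fishing fleet East's profit: π = y_{East}(277 − (y_{East} + y_{North})) − 43y_{East} − 1.5y_{East}².
∂π/∂y_{East} = 234 − 5y_{East} − y_{North} = 0, so y_{East} = 46.8 − 0.2y_{North}.
For North: ∂π/∂y_{North} = 252 − 2y_{North} − y_{East} = 0 ⇒ y_{North} = 126 − 0.5y_{East}.
Plugging y_{North} into East's best response: y_{East} = 46.8 − 0.2(126 − 0.5y_{East}) ⇒ 0.9y_{East} = 21.6, so y_{East} = 24.
Then y_{North} = 126 − 0.5·24 = 114.
Equilibrium price: P = 277 − 138 = 139.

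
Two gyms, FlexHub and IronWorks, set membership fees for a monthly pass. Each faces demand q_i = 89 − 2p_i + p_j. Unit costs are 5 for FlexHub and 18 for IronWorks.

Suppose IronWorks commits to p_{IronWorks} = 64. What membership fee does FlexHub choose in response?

FlexHub's profit: π = (p_{FlexHub} − 5)(89 − 2p_{FlexHub} + p_{IronWorks}).
∂π/∂p_{FlexHub} = 99 − 4p_{FlexHub} + p_{IronWorks} = 0 ⇒ p_{FlexHub} = 24.75 + 0.25p_{IronWorks}.
At p_{IronWorks} = 64: p_{FlexHub} = 24.75 + 0.25·64 = 40.75.

40.75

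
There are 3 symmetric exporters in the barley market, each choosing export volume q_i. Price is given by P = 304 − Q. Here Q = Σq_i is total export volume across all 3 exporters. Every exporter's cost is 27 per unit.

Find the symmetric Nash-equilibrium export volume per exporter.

69.25

A representative exporter's profit is π_i = q_i(304 − Q) − 27q_i, with Q = q_i + Σ_{j≠i} q_j.
First-order condition: 277 − 2q_i − Σ_{j≠i} q_j = 0.
With identical exporters, set every q_j = q: then 277 − 2q − 2q = 0, i.e. q = 277/4 = 69.25.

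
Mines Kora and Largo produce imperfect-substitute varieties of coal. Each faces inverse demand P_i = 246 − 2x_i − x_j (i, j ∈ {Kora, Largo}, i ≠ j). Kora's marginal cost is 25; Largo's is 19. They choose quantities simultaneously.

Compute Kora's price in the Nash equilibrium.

112.6

Mine Kora's profit: π = x_{Kora}(246 − 2x_{Kora} − x_{Largo}) − 25x_{Kora}.
∂π/∂x_{Kora} = 221 − 4x_{Kora} − x_{Largo} = 0 ⇒ x_{Kora} = 55.25 − 0.25x_{Largo}.
Similarly x_{Largo} = 56.75 − 0.25x_{Kora}.
Plugging x_{Largo} into Kora's best response: x_{Kora} = 55.25 − 0.25(56.75 − 0.25x_{Kora}) ⇒ 0.9375x_{Kora} = 41.0625, so x_{Kora} = 43.8.
Then x_{Largo} = 56.75 − 0.25·43.8 = 45.8.
P_{Kora} = 246 − 2·43.8 − 45.8 = 112.6.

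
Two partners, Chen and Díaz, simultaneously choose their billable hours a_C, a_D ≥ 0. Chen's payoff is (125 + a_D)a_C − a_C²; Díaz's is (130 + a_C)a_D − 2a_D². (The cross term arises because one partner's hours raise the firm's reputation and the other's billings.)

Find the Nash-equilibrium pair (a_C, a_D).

90, 55

Expanding Chen's payoff: 125a_C + a_Da_C − a_C².
∂π/∂a_C = 125 + a_D − 2a_C = 0, so a_C = 62.5 + 0.5a_D.
Likewise for Díaz: a_D = 32.5 + 0.25a_C.
Substituting the second reaction function into the first: a_C = 62.5 + 0.5(32.5 + 0.25a_C), which gives 0.875a_C = 78.75 ⇒ a_C = 90.
Then a_D = 32.5 + 0.25·90 = 55.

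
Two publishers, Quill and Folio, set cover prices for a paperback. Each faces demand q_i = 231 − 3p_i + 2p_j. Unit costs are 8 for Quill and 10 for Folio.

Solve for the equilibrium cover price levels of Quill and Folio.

64.125, 64.875

Quill's profit: π = (p_{Quill} − 8)(231 − 3p_{Quill} + 2p_{Folio}).
∂π/∂p_{Quill} = 255 − 6p_{Quill} + 2p_{Folio} = 0 ⇒ p_{Quill} = 42.5 + (1/3)p_{Folio}.
Similarly p_{Folio} = 43.5 + (1/3)p_{Quill}.
Substituting the second reaction function into the first: p_{Quill} = 42.5 + (1/3)(43.5 + (1/3)p_{Quill}), which gives (8/9)p_{Quill} = 57 ⇒ p_{Quill} = 64.125.
Then p_{Folio} = 43.5 + (1/3)·64.125 = 64.875.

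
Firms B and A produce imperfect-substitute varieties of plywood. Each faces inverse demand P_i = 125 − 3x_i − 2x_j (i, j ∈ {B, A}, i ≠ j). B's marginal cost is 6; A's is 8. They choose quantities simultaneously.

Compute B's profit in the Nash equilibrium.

Firm B's profit: π = x_B(125 − 3x_B − 2x_A) − 6x_B.
∂π/∂x_B = 119 − 6x_B − 2x_A = 0 ⇒ x_B = 119/6 − (1/3)x_A.
Similarly x_A = 19.5 − (1/3)x_B.
Plugging x_A into B's best response: x_B = 119/6 − (1/3)(19.5 − (1/3)x_B) ⇒ (8/9)x_B = 40/3, so x_B = 15.
Then x_A = 19.5 − (1/3)·15 = 14.5.
P_B = 125 − 3·15 − 2·14.5 = 51.
Profit = (51 − 6)·15 = 675.

675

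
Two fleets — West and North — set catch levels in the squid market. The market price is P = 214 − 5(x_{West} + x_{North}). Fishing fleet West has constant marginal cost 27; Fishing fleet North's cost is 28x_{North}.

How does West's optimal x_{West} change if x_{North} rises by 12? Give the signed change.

Fishing fleet West's profit: π = x_{West}(214 − 5(x_{West} + x_{North})) − 27x_{West}.
∂π/∂x_{West} = 187 − 10x_{West} − 5x_{North} = 0, so x_{West} = 18.7 − 0.5x_{North}.
The reaction-function slope is −0.5, so a 12-unit rise in x_{North} moves x_{West} by −0.5 × 12 = −6. West's best response falls — the actions are strategic substitutes.

-6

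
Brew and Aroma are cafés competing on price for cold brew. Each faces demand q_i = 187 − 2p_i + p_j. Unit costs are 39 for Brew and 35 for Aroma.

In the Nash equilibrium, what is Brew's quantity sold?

97.6

Brew's profit: π = (p_{Brew} − 39)(187 − 2p_{Brew} + p_{Aroma}).
∂π/∂p_{Brew} = 265 − 4p_{Brew} + p_{Aroma} = 0 ⇒ p_{Brew} = 66.25 + 0.25p_{Aroma}.
Similarly p_{Aroma} = 64.25 + 0.25p_{Brew}.
Plugging p_{Aroma} into Brew's best response: p_{Brew} = 66.25 + 0.25(64.25 + 0.25p_{Brew}) ⇒ 0.9375p_{Brew} = 82.3125, so p_{Brew} = 87.8.
Then p_{Aroma} = 64.25 + 0.25·87.8 = 86.2.
q_{Brew} = 187 − 2·87.8 + 86.2 = 97.6.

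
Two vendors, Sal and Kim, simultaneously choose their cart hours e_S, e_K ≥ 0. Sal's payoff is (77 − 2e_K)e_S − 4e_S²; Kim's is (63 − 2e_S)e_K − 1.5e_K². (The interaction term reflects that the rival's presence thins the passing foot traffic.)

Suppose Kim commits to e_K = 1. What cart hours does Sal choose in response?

9.375

Expanding Sal's payoff: 77e_S − 2e_Ke_S − 4e_S².
∂π/∂e_S = 77 − 2e_K − 8e_S = 0, so e_S = 9.625 − 0.25e_K.
At e_K = 1: e_S = 9.625 − 0.25·1 = 9.375.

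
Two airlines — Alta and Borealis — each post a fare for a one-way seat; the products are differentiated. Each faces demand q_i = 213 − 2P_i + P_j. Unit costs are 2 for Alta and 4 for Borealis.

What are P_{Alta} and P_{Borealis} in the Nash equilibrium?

Alta's profit: π = (P_{Alta} − 2)(213 − 2P_{Alta} + P_{Borealis}).
∂π/∂P_{Alta} = 217 − 4P_{Alta} + P_{Borealis} = 0 ⇒ P_{Alta} = 54.25 + 0.25P_{Borealis}.
Similarly P_{Borealis} = 55.25 + 0.25P_{Alta}.
Solving the two reaction functions simultaneously: (1 − (0.25)(0.25))P_{Alta} = 54.25 + 0.25·55.25, so 0.9375P_{Alta} = 68.0625 and P_{Alta} = 72.6.
Then P_{Borealis} = 55.25 + 0.25·72.6 = 73.4.

72.6, 73.4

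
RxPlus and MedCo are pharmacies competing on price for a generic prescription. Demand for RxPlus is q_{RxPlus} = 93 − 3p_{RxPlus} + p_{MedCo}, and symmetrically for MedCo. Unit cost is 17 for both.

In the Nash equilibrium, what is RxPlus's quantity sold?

RxPlus's profit: π = (p_{RxPlus} − 17)(93 − 3p_{RxPlus} + p_{MedCo}).
∂π/∂p_{RxPlus} = 144 − 6p_{RxPlus} + p_{MedCo} = 0 ⇒ p_{RxPlus} = 24 + (1/6)p_{MedCo}.
Setting p_{RxPlus} = p_{MedCo} in the reaction function: p_{RxPlus} = 24 + (1/6)p_{RxPlus}, so p_{RxPlus} = 24 / (5/6) = 28.8.
q_{RxPlus} = 93 − 3·28.8 + 28.8 = 35.4.

35.4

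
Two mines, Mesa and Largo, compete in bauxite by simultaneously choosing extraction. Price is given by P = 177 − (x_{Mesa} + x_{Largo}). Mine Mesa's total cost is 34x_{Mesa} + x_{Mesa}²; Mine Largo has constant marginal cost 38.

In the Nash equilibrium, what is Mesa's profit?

Mine Mesa's profit: π = x_{Mesa}(177 − (x_{Mesa} + x_{Largo})) − 34x_{Mesa} − x_{Mesa}².
∂π/∂x_{Mesa} = 143 − 4x_{Mesa} − x_{Largo} = 0, so x_{Mesa} = 35.75 − 0.25x_{Largo}.
For Largo: ∂π/∂x_{Largo} = 139 − 2x_{Largo} − x_{Mesa} = 0 ⇒ x_{Largo} = 69.5 − 0.5x_{Mesa}.
Plugging x_{Largo} into Mesa's best response: x_{Mesa} = 35.75 − 0.25(69.5 − 0.5x_{Mesa}) ⇒ 0.875x_{Mesa} = 18.375, so x_{Mesa} = 21.
Then x_{Largo} = 69.5 − 0.5·21 = 59.
Price P = 177 − 80 = 97.
Mesa's profit: (97 − 34)·21 − (21)² = 882.

882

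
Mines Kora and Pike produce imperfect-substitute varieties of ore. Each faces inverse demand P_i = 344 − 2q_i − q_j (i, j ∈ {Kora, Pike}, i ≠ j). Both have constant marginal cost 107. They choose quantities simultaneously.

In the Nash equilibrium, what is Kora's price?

Mine Kora's profit: π = q_{Kora}(344 − 2q_{Kora} − q_{Pike}) − 107q_{Kora}.
∂π/∂q_{Kora} = 237 − 4q_{Kora} − q_{Pike} = 0 ⇒ q_{Kora} = 59.25 − 0.25q_{Pike}.
The game is symmetric, so in equilibrium q_{Pike} = q_{Kora}: the reaction function gives 1.25q_{Kora} = 59.25, hence q_{Kora} = 47.4.
P_{Kora} = 344 − 2·47.4 − 47.4 = 201.8.

201.8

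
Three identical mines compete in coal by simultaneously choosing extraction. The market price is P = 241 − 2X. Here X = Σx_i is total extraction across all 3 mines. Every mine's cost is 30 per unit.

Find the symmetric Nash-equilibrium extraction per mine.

A representative mine's profit is π_i = x_i(241 − 2X) − 30x_i, with X = x_i + Σ_{j≠i} x_j.
First-order condition: 211 − 4x_i − 2Σ_{j≠i} x_j = 0.
With identical mines, set every x_j = x: then 211 − 4x − 4x = 0, i.e. x = 211/8 = 26.375.

26.375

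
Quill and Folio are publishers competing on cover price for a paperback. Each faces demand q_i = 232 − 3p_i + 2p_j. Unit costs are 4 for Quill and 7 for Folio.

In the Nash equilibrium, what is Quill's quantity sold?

172.6875

Quill's profit: π = (p_{Quill} − 4)(232 − 3p_{Quill} + 2p_{Folio}).
∂π/∂p_{Quill} = 244 − 6p_{Quill} + 2p_{Folio} = 0 ⇒ p_{Quill} = 122/3 + (1/3)p_{Folio}.
Similarly p_{Folio} = 253/6 + (1/3)p_{Quill}.
Substituting the second reaction function into the first: p_{Quill} = 122/3 + (1/3)(253/6 + (1/3)p_{Quill}), which gives (8/9)p_{Quill} = 985/18 ⇒ p_{Quill} = 61.5625.
Then p_{Folio} = 253/6 + (1/3)·61.5625 = 62.6875.
q_{Quill} = 232 − 3·61.5625 + 2·62.6875 = 172.6875.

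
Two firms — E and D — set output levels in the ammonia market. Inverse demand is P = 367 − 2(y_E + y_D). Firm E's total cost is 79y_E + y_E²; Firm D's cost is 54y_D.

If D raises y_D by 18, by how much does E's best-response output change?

Firm E's profit: π = y_E(367 − 2(y_E + y_D)) − 79y_E − y_E².
∂π/∂y_E = 288 − 6y_E − 2y_D = 0, so y_E = 48 − (1/3)y_D.
The reaction-function slope is −1/3, so an 18-unit rise in y_D moves y_E by −1/3 × 18 = −6. E's best response falls — the actions are strategic substitutes.

-6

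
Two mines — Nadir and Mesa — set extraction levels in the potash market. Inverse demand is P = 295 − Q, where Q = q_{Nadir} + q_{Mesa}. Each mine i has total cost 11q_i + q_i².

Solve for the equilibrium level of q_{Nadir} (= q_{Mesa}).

Mine Nadir's profit: π = q_{Nadir}(295 − (q_{Nadir} + q_{Mesa})) − 11q_{Nadir} − q_{Nadir}².
∂π/∂q_{Nadir} = 284 − 4q_{Nadir} − q_{Mesa} = 0, so q_{Nadir} = 71 − 0.25q_{Mesa}.
By symmetry q_{Mesa} = q_{Nadir}; substituting into the reaction function, 1.25q_{Nadir} = 71 and q_{Nadir} = 56.8.

56.8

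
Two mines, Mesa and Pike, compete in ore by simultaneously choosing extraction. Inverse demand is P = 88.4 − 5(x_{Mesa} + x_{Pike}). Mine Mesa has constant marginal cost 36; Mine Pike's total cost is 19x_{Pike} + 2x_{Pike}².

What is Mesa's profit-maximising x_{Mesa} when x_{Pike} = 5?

Mine Mesa's profit: π = x_{Mesa}(88.4 − 5(x_{Mesa} + x_{Pike})) − 36x_{Mesa}.
∂π/∂x_{Mesa} = 52.4 − 10x_{Mesa} − 5x_{Pike} = 0, so x_{Mesa} = 5.24 − 0.5x_{Pike}.
At x_{Pike} = 5: x_{Mesa} = 5.24 − 0.5·5 = 2.74.

2.74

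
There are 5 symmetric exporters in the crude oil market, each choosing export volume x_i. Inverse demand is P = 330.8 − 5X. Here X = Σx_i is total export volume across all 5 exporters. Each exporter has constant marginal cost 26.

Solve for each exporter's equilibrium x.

10.16

A representative exporter's profit is π_i = x_i(330.8 − 5X) − 26x_i, with X = x_i + Σ_{j≠i} x_j.
First-order condition: 304.8 − 10x_i − 5Σ_{j≠i} x_j = 0.
With identical exporters, set every x_j = x: then 304.8 − 10x − 20x = 0, i.e. x = 304.8/30 = 10.16.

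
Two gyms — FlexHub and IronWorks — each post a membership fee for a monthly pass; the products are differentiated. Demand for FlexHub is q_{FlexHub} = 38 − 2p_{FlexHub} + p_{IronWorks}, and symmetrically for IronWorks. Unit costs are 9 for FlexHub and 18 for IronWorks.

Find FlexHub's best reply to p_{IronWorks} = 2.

FlexHub's profit: π = (p_{FlexHub} − 9)(38 − 2p_{FlexHub} + p_{IronWorks}).
∂π/∂p_{FlexHub} = 56 − 4p_{FlexHub} + p_{IronWorks} = 0 ⇒ p_{FlexHub} = 14 + 0.25p_{IronWorks}.
At p_{IronWorks} = 2: p_{FlexHub} = 14 + 0.25·2 = 14.5.

14.5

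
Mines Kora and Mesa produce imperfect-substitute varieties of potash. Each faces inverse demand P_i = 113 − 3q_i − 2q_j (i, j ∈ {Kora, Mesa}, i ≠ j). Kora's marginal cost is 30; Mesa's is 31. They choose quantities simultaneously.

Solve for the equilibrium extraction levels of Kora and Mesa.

10.4375, 10.1875

Mine Kora's profit: π = q_{Kora}(113 − 3q_{Kora} − 2q_{Mesa}) − 30q_{Kora}.
∂π/∂q_{Kora} = 83 − 6q_{Kora} − 2q_{Mesa} = 0 ⇒ q_{Kora} = 83/6 − (1/3)q_{Mesa}.
Similarly q_{Mesa} = 41/3 − (1/3)q_{Kora}.
Solving the two reaction functions simultaneously: (1 − (−1/3)(−1/3))q_{Kora} = 83/6 − (1/3)·(41/3), so (8/9)q_{Kora} = 167/18 and q_{Kora} = 10.4375.
Then q_{Mesa} = 41/3 − (1/3)·10.4375 = 10.1875.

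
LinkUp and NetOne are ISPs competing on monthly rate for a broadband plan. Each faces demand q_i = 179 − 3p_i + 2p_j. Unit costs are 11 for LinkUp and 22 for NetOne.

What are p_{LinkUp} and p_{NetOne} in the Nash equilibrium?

55.0625, 59.1875

LinkUp's profit: π = (p_{LinkUp} − 11)(179 − 3p_{LinkUp} + 2p_{NetOne}).
∂π/∂p_{LinkUp} = 212 − 6p_{LinkUp} + 2p_{NetOne} = 0 ⇒ p_{LinkUp} = 106/3 + (1/3)p_{NetOne}.
Similarly p_{NetOne} = 245/6 + (1/3)p_{LinkUp}.
Substituting the second reaction function into the first: p_{LinkUp} = 106/3 + (1/3)(245/6 + (1/3)p_{LinkUp}), which gives (8/9)p_{LinkUp} = 881/18 ⇒ p_{LinkUp} = 55.0625.
Then p_{NetOne} = 245/6 + (1/3)·55.0625 = 59.1875.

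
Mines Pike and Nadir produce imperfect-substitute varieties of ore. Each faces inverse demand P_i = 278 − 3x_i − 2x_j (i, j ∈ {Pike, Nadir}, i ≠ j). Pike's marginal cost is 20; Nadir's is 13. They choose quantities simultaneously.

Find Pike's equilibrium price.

115.4375

Mine Pike's profit: π = x_{Pike}(278 − 3x_{Pike} − 2x_{Nadir}) − 20x_{Pike}.
∂π/∂x_{Pike} = 258 − 6x_{Pike} − 2x_{Nadir} = 0 ⇒ x_{Pike} = 43 − (1/3)x_{Nadir}.
Similarly x_{Nadir} = 265/6 − (1/3)x_{Pike}.
Substituting the second reaction function into the first: x_{Pike} = 43 − (1/3)(265/6 − (1/3)x_{Pike}), which gives (8/9)x_{Pike} = 509/18 ⇒ x_{Pike} = 31.8125.
Then x_{Nadir} = 265/6 − (1/3)·31.8125 = 33.5625.
P_{Pike} = 278 − 3·31.8125 − 2·33.5625 = 115.4375.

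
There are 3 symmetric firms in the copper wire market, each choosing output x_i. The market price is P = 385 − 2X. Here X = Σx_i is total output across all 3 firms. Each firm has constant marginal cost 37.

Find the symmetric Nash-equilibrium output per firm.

43.5

A representative firm's profit is π_i = x_i(385 − 2X) − 37x_i, with X = x_i + Σ_{j≠i} x_j.
First-order condition: 348 − 4x_i − 2Σ_{j≠i} x_j = 0.
In a symmetric equilibrium every firm chooses the same x, so Σ_{j≠i} x_j = 2x. The condition becomes 348 − 8x = 0, giving x = 348/8 = 43.5.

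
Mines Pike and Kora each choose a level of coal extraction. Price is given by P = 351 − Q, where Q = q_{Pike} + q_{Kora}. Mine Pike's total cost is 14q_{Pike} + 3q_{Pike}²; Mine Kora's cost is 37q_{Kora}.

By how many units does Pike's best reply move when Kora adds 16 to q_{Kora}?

Mine Pike's profit: π = q_{Pike}(351 − (q_{Pike} + q_{Kora})) − 14q_{Pike} − 3q_{Pike}².
∂π/∂q_{Pike} = 337 − 8q_{Pike} − q_{Kora} = 0, so q_{Pike} = 42.125 − 0.125q_{Kora}.
The reaction-function slope is −0.125, so a 16-unit rise in q_{Kora} moves q_{Pike} by −0.125 × 16 = −2. Pike's best response falls — the actions are strategic substitutes.

-2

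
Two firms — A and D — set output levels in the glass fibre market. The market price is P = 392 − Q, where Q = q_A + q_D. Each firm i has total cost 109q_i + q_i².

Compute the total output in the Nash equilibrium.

113.2

Firm A's profit: π = q_A(392 − (q_A + q_D)) − 109q_A − q_A².
∂π/∂q_A = 283 − 4q_A − q_D = 0, so q_A = 70.75 − 0.25q_D.
Setting q_A = q_D in the reaction function: q_A = 70.75 − 0.25q_A, so q_A = 70.75 / 1.25 = 56.6.
Total output: 56.6 + 56.6 = 113.2.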